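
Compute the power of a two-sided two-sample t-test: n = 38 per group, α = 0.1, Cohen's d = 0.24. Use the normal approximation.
Power ≈ 0.27

Power calculation (two-sample t-test, normal approximation):
z_β = d · √(n/2) - z_{α/2}
z_β = 0.24 · √(38/2) - 1.645
z_β = 0.24 · 4.359 - 1.645
z_β = -0.599

Power = Φ(z_β) = Φ(-0.599) ≈ 0.275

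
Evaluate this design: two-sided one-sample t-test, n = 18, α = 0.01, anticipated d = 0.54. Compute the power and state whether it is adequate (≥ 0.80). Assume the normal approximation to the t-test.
Power ≈ 0.39; the study is underpowered (power < 0.80)

Power calculation (one-sample t-test, normal approximation):
z_β = d · √n - z_{α/2}
z_β = 0.54 · √18 - 2.576
z_β = 0.54 · 4.243 - 2.576
z_β = -0.285

Power = Φ(z_β) = Φ(-0.285) ≈ 0.388

Effect size d = 0.54 is medium by Cohen's convention (0.2/0.5/0.8).

Threshold: power ≥ 0.80 is conventionally adequate.
Power ≈ 0.39 → the study is underpowered (power < 0.80).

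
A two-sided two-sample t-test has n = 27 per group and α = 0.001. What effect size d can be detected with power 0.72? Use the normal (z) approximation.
d ≈ 1.05

Minimum detectable effect (two-sample t-test, normal approximation):
d = (z_{α/2} + z_β) / √(n/2)
d = (3.291 + 0.583) / √(27/2)
d = 3.873 / 3.674
d ≈ 1.05

By Cohen's convention (0.2 small / 0.5 medium / 0.8 large): large effect.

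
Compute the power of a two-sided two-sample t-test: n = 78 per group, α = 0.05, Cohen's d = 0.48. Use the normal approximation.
Power ≈ 0.85

Power calculation (two-sample t-test, normal approximation):
z_β = d · √(n/2) - z_{α/2}
z_β = 0.48 · √(78/2) - 1.960
z_β = 0.48 · 6.245 - 1.960
z_β = 1.038

Power = Φ(z_β) = Φ(1.038) ≈ 0.850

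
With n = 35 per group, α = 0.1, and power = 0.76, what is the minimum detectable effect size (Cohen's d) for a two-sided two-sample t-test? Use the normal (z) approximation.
d ≈ 0.56

Minimum detectable effect (two-sample t-test, normal approximation):
d = (z_{α/2} + z_β) / √(n/2)
d = (1.645 + 0.706) / √(35/2)
d = 2.351 / 4.183
d ≈ 0.56

By Cohen's convention (0.2 small / 0.5 medium / 0.8 large): medium effect.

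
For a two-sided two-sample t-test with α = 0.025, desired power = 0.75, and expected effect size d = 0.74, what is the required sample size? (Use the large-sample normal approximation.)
n = 32 per group

Sample size formula (two-sample t-test, normal approximation):
n = 2 · ((z_{α/2} + z_β) / d)²

z_{α/2} = 2.241 (for α = 0.025, two-sided)
z_β = 0.674 (for power = 0.75)
d = 0.74

n = 2 · ((2.241 + 0.674) / 0.74)²
n = 2 · (3.939)²
n ≈ 31.03
Round up to the next whole number: n = 32 per group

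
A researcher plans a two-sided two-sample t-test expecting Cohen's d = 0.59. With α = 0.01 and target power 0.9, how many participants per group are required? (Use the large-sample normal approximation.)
n = 86 per group

Sample size formula (two-sample t-test, normal approximation):
n = 2 · ((z_{α/2} + z_β) / d)²

z_{α/2} = 2.576 (for α = 0.01, two-sided)
z_β = 1.282 (for power = 0.9)
d = 0.59

n = 2 · ((2.576 + 1.282) / 0.59)²
n = 2 · (6.539)²
n ≈ 85.52
Round up to the next whole number: n = 86 per group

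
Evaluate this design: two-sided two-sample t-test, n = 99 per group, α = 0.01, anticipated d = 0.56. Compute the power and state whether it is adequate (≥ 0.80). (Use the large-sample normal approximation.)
Power ≈ 0.91; the study is adequately powered (power ≥ 0.80)

Power calculation (two-sample t-test, normal approximation):
z_β = d · √(n/2) - z_{α/2}
z_β = 0.56 · √(99/2) - 2.576
z_β = 0.56 · 7.036 - 2.576
z_β = 1.364

Power = Φ(z_β) = Φ(1.364) ≈ 0.914

Effect size d = 0.56 is medium by Cohen's convention (0.2/0.5/0.8).

Threshold: power ≥ 0.80 is conventionally adequate.
Power ≈ 0.91 → the study is adequately powered (power ≥ 0.80).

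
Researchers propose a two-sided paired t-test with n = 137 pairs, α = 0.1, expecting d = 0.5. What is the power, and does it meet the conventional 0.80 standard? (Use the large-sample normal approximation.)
Power ≈ 1.00; the study is adequately powered (power ≥ 0.80)

Power calculation (paired t-test, normal approximation):
z_β = d · √n - z_{α/2}
z_β = 0.5 · √137 - 1.645
z_β = 0.5 · 11.705 - 1.645
z_β = 4.207

Power = Φ(z_β) = Φ(4.207) ≈ 1.000

Effect size d = 0.5 is medium by Cohen's convention (0.2/0.5/0.8).

Threshold: power ≥ 0.80 is conventionally adequate.
Power ≈ 1.00 → the study is adequately powered (power ≥ 0.80).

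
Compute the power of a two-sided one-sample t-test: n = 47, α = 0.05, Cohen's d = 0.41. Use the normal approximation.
Power ≈ 0.80

Power calculation (one-sample t-test, normal approximation):
z_β = d · √n - z_{α/2}
z_β = 0.41 · √47 - 1.960
z_β = 0.41 · 6.856 - 1.960
z_β = 0.851

Power = Φ(z_β) = Φ(0.851) ≈ 0.803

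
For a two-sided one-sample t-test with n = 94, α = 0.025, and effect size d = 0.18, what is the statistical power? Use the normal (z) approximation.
Power ≈ 0.31

Power calculation (one-sample t-test, normal approximation):
z_β = d · √n - z_{α/2}
z_β = 0.18 · √94 - 2.241
z_β = 0.18 · 9.695 - 2.241
z_β = -0.496

Power = Φ(z_β) = Φ(-0.496) ≈ 0.310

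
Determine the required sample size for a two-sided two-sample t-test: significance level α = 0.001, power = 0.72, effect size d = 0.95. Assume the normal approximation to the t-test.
n = 34 per group

Sample size formula (two-sample t-test, normal approximation):
n = 2 · ((z_{α/2} + z_β) / d)²

z_{α/2} = 3.291 (for α = 0.001, two-sided)
z_β = 0.583 (for power = 0.72)
d = 0.95

n = 2 · ((3.291 + 0.583) / 0.95)²
n = 2 · (4.078)²
n ≈ 33.26
Round up to the next whole number: n = 34 per group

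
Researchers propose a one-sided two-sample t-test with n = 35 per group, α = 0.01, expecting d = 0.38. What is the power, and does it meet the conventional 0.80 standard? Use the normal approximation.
Power ≈ 0.23; the study is underpowered (power < 0.80)

Power calculation (two-sample t-test, normal approximation):
z_β = d · √(n/2) - z_α
z_β = 0.38 · √(35/2) - 2.326
z_β = 0.38 · 4.183 - 2.326
z_β = -0.737

Power = Φ(z_β) = Φ(-0.737) ≈ 0.231

Effect size d = 0.38 is small by Cohen's convention (0.2/0.5/0.8).

Threshold: power ≥ 0.80 is conventionally adequate.
Power ≈ 0.23 → the study is underpowered (power < 0.80).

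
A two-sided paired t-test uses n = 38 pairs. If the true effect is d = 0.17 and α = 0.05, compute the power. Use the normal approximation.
Power ≈ 0.18

Power calculation (paired t-test, normal approximation):
z_β = d · √n - z_{α/2}
z_β = 0.17 · √38 - 1.960
z_β = 0.17 · 6.164 - 1.960
z_β = -0.912

Power = Φ(z_β) = Φ(-0.912) ≈ 0.181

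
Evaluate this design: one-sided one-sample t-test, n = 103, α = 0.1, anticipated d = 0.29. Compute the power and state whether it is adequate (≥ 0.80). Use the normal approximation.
Power ≈ 0.95; the study is adequately powered (power ≥ 0.80)

Power calculation (one-sample t-test, normal approximation):
z_β = d · √n - z_α
z_β = 0.29 · √103 - 1.282
z_β = 0.29 · 10.149 - 1.282
z_β = 1.662

Power = Φ(z_β) = Φ(1.662) ≈ 0.952

Effect size d = 0.29 is small by Cohen's convention (0.2/0.5/0.8).

Threshold: power ≥ 0.80 is conventionally adequate.
Power ≈ 0.95 → the study is adequately powered (power ≥ 0.80).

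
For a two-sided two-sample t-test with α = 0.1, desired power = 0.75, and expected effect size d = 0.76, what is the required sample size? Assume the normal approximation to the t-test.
n = 19 per group

Sample size formula (two-sample t-test, normal approximation):
n = 2 · ((z_{α/2} + z_β) / d)²

z_{α/2} = 1.645 (for α = 0.1, two-sided)
z_β = 0.674 (for power = 0.75)
d = 0.76

n = 2 · ((1.645 + 0.674) / 0.76)²
n = 2 · (3.051)²
n ≈ 18.62
Round up to the next whole number: n = 19 per group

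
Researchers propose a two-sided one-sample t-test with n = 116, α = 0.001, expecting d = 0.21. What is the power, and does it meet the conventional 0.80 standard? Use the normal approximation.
Power ≈ 0.15; the study is underpowered (power < 0.80)

Power calculation (one-sample t-test, normal approximation):
z_β = d · √n - z_{α/2}
z_β = 0.21 · √116 - 3.291
z_β = 0.21 · 10.770 - 3.291
z_β = -1.029

Power = Φ(z_β) = Φ(-1.029) ≈ 0.152

Effect size d = 0.21 is small by Cohen's convention (0.2/0.5/0.8).

Threshold: power ≥ 0.80 is conventionally adequate.
Power ≈ 0.15 → the study is underpowered (power < 0.80).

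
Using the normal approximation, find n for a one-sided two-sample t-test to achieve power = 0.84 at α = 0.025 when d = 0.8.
n = 28 per group

Sample size formula (two-sample t-test, normal approximation):
n = 2 · ((z_α + z_β) / d)²

z_α = 1.960 (for α = 0.025, one-sided)
z_β = 0.994 (for power = 0.84)
d = 0.8

n = 2 · ((1.960 + 0.994) / 0.8)²
n = 2 · (3.693)²
n ≈ 27.28
Round up to the next whole number: n = 28 per group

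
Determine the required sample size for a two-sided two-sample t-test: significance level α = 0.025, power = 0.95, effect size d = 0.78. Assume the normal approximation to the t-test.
n = 50 per group

Sample size formula (two-sample t-test, normal approximation):
n = 2 · ((z_{α/2} + z_β) / d)²

z_{α/2} = 2.241 (for α = 0.025, two-sided)
z_β = 1.645 (for power = 0.95)
d = 0.78

n = 2 · ((2.241 + 1.645) / 0.78)²
n = 2 · (4.982)²
n ≈ 49.64
Round up to the next whole number: n = 50 per group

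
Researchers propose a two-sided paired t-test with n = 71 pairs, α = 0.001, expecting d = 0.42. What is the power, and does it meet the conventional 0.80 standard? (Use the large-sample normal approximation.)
Power ≈ 0.60; the study is underpowered (power < 0.80)

Power calculation (paired t-test, normal approximation):
z_β = d · √n - z_{α/2}
z_β = 0.42 · √71 - 3.291
z_β = 0.42 · 8.426 - 3.291
z_β = 0.248

Power = Φ(z_β) = Φ(0.248) ≈ 0.598

Effect size d = 0.42 is small by Cohen's convention (0.2/0.5/0.8).

Threshold: power ≥ 0.80 is conventionally adequate.
Power ≈ 0.60 → the study is underpowered (power < 0.80).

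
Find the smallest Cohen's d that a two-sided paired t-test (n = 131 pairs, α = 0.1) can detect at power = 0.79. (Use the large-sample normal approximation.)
d ≈ 0.21

Minimum detectable effect (paired t-test, normal approximation):
d = (z_{α/2} + z_β) / √n
d = (1.645 + 0.806) / √131
d = 2.451 / 11.446
d ≈ 0.21

By Cohen's convention (0.2 small / 0.5 medium / 0.8 large): small effect.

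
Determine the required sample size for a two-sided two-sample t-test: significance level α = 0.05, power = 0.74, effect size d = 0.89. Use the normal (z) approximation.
n = 18 per group

Sample size formula (two-sample t-test, normal approximation):
n = 2 · ((z_{α/2} + z_β) / d)²

z_{α/2} = 1.960 (for α = 0.05, two-sided)
z_β = 0.643 (for power = 0.74)
d = 0.89

n = 2 · ((1.960 + 0.643) / 0.89)²
n = 2 · (2.925)²
n ≈ 17.11
Round up to the next whole number: n = 18 per group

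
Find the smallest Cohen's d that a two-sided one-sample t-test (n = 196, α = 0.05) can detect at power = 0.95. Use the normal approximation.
d ≈ 0.26

Minimum detectable effect (one-sample t-test, normal approximation):
d = (z_{α/2} + z_β) / √n
d = (1.960 + 1.645) / √196
d = 3.605 / 14.000
d ≈ 0.26

By Cohen's convention (0.2 small / 0.5 medium / 0.8 large): small effect.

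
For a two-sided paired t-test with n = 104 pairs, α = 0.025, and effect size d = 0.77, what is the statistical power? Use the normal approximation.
Power ≈ 1.00

Power calculation (paired t-test, normal approximation):
z_β = d · √n - z_{α/2}
z_β = 0.77 · √104 - 2.241
z_β = 0.77 · 10.198 - 2.241
z_β = 5.611

Power = Φ(z_β) = Φ(5.611) ≈ 1.000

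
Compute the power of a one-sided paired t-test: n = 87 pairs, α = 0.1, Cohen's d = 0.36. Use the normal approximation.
Power ≈ 0.98

Power calculation (paired t-test, normal approximation):
z_β = d · √n - z_α
z_β = 0.36 · √87 - 1.282
z_β = 0.36 · 9.327 - 1.282
z_β = 2.076

Power = Φ(z_β) = Φ(2.076) ≈ 0.981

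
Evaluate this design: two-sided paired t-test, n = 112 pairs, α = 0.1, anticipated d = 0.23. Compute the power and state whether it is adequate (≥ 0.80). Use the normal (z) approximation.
Power ≈ 0.79; the study is underpowered (power < 0.80)

Power calculation (paired t-test, normal approximation):
z_β = d · √n - z_{α/2}
z_β = 0.23 · √112 - 1.645
z_β = 0.23 · 10.583 - 1.645
z_β = 0.789

Power = Φ(z_β) = Φ(0.789) ≈ 0.785

Effect size d = 0.23 is small by Cohen's convention (0.2/0.5/0.8).

Threshold: power ≥ 0.80 is conventionally adequate.
Power ≈ 0.79 → the study is underpowered (power < 0.80).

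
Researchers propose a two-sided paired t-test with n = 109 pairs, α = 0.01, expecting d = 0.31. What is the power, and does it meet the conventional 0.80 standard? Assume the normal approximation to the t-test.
Power ≈ 0.75; the study is underpowered (power < 0.80)

Power calculation (paired t-test, normal approximation):
z_β = d · √n - z_{α/2}
z_β = 0.31 · √109 - 2.576
z_β = 0.31 · 10.440 - 2.576
z_β = 0.661

Power = Φ(z_β) = Φ(0.661) ≈ 0.746

Effect size d = 0.31 is small by Cohen's convention (0.2/0.5/0.8).

Threshold: power ≥ 0.80 is conventionally adequate.
Power ≈ 0.75 → the study is underpowered (power < 0.80).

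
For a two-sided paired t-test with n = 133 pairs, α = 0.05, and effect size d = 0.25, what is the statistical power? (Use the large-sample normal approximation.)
Power ≈ 0.82

Power calculation (paired t-test, normal approximation):
z_β = d · √n - z_{α/2}
z_β = 0.25 · √133 - 1.960
z_β = 0.25 · 11.533 - 1.960
z_β = 0.923

Power = Φ(z_β) = Φ(0.923) ≈ 0.822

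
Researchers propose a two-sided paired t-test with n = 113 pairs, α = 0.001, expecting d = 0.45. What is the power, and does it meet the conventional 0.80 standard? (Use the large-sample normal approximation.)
Power ≈ 0.93; the study is adequately powered (power ≥ 0.80)

Power calculation (paired t-test, normal approximation):
z_β = d · √n - z_{α/2}
z_β = 0.45 · √113 - 3.291
z_β = 0.45 · 10.630 - 3.291
z_β = 1.493

Power = Φ(z_β) = Φ(1.493) ≈ 0.932

Effect size d = 0.45 is small by Cohen's convention (0.2/0.5/0.8).

Threshold: power ≥ 0.80 is conventionally adequate.
Power ≈ 0.93 → the study is adequately powered (power ≥ 0.80).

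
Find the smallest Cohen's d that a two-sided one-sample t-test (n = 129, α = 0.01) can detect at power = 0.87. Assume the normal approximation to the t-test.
d ≈ 0.33

Minimum detectable effect (one-sample t-test, normal approximation):
d = (z_{α/2} + z_β) / √n
d = (2.576 + 1.126) / √129
d = 3.702 / 11.358
d ≈ 0.33

By Cohen's convention (0.2 small / 0.5 medium / 0.8 large): small effect.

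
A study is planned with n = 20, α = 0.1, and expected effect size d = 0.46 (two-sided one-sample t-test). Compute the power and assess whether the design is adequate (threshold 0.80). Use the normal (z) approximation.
Power ≈ 0.66; the study is underpowered (power < 0.80)

Power calculation (one-sample t-test, normal approximation):
z_β = d · √n - z_{α/2}
z_β = 0.46 · √20 - 1.645
z_β = 0.46 · 4.472 - 1.645
z_β = 0.412

Power = Φ(z_β) = Φ(0.412) ≈ 0.660

Effect size d = 0.46 is small by Cohen's convention (0.2/0.5/0.8).

Threshold: power ≥ 0.80 is conventionally adequate.
Power ≈ 0.66 → the study is underpowered (power < 0.80).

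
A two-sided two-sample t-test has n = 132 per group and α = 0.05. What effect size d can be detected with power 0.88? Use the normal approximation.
d ≈ 0.39

Minimum detectable effect (two-sample t-test, normal approximation):
d = (z_{α/2} + z_β) / √(n/2)
d = (1.960 + 1.175) / √(132/2)
d = 3.135 / 8.124
d ≈ 0.39

By Cohen's convention (0.2 small / 0.5 medium / 0.8 large): small effect.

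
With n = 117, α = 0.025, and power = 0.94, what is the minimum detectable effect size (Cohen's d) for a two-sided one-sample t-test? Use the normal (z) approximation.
d ≈ 0.35

Minimum detectable effect (one-sample t-test, normal approximation):
d = (z_{α/2} + z_β) / √n
d = (2.241 + 1.555) / √117
d = 3.796 / 10.817
d ≈ 0.35

By Cohen's convention (0.2 small / 0.5 medium / 0.8 large): small effect.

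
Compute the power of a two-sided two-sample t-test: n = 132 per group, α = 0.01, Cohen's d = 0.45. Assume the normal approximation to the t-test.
Power ≈ 0.86

Power calculation (two-sample t-test, normal approximation):
z_β = d · √(n/2) - z_{α/2}
z_β = 0.45 · √(132/2) - 2.576
z_β = 0.45 · 8.124 - 2.576
z_β = 1.080

Power = Φ(z_β) = Φ(1.080) ≈ 0.860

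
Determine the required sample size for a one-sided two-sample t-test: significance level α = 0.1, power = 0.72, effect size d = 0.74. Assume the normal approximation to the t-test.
n = 13 per group

Sample size formula (two-sample t-test, normal approximation):
n = 2 · ((z_α + z_β) / d)²

z_α = 1.282 (for α = 0.1, one-sided)
z_β = 0.583 (for power = 0.72)
d = 0.74

n = 2 · ((1.282 + 0.583) / 0.74)²
n = 2 · (2.520)²
n ≈ 12.70
Round up to the next whole number: n = 13 per group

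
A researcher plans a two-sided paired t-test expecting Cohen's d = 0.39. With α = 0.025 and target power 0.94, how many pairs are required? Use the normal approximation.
n = 95 pairs

Sample size formula (paired t-test, normal approximation):
n = ((z_{α/2} + z_β) / d)²

z_{α/2} = 2.241 (for α = 0.025, two-sided)
z_β = 1.555 (for power = 0.94)
d = 0.39

n = ((2.241 + 1.555) / 0.39)²
n = (9.733)²
n ≈ 94.73
Round up to the next whole number: n = 95 pairs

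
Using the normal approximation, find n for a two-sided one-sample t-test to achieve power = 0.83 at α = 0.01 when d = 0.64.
n = 31

Sample size formula (one-sample t-test, normal approximation):
n = ((z_{α/2} + z_β) / d)²

z_{α/2} = 2.576 (for α = 0.01, two-sided)
z_β = 0.954 (for power = 0.83)
d = 0.64

n = ((2.576 + 0.954) / 0.64)²
n = (5.516)²
n ≈ 30.43
Round up to the next whole number: n = 31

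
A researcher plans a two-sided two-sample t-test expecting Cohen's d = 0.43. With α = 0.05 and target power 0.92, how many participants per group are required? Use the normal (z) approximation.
n = 123 per group

Sample size formula (two-sample t-test, normal approximation):
n = 2 · ((z_{α/2} + z_β) / d)²

z_{α/2} = 1.960 (for α = 0.05, two-sided)
z_β = 1.405 (for power = 0.92)
d = 0.43

n = 2 · ((1.960 + 1.405) / 0.43)²
n = 2 · (7.826)²
n ≈ 122.49
Round up to the next whole number: n = 123 per group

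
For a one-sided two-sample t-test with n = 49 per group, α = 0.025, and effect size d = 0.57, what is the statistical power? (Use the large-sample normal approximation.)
Power ≈ 0.81

Power calculation (two-sample t-test, normal approximation):
z_β = d · √(n/2) - z_α
z_β = 0.57 · √(49/2) - 1.960
z_β = 0.57 · 4.950 - 1.960
z_β = 0.861

Power = Φ(z_β) = Φ(0.861) ≈ 0.805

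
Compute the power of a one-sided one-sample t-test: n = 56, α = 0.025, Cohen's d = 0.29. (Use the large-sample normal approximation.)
Power ≈ 0.58

Power calculation (one-sample t-test, normal approximation):
z_β = d · √n - z_α
z_β = 0.29 · √56 - 1.960
z_β = 0.29 · 7.483 - 1.960
z_β = 0.210

Power = Φ(z_β) = Φ(0.210) ≈ 0.583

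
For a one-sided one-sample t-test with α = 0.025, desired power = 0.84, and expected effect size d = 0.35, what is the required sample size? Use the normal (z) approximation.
n = 72

Sample size formula (one-sample t-test, normal approximation):
n = ((z_α + z_β) / d)²

z_α = 1.960 (for α = 0.025, one-sided)
z_β = 0.994 (for power = 0.84)
d = 0.35

n = ((1.960 + 0.994) / 0.35)²
n = (8.440)²
n ≈ 71.23
Round up to the next whole number: n = 72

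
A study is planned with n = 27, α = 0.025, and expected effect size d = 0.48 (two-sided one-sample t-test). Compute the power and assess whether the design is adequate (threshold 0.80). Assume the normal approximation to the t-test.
Power ≈ 0.60; the study is underpowered (power < 0.80)

Power calculation (one-sample t-test, normal approximation):
z_β = d · √n - z_{α/2}
z_β = 0.48 · √27 - 2.241
z_β = 0.48 · 5.196 - 2.241
z_β = 0.253

Power = Φ(z_β) = Φ(0.253) ≈ 0.600

Effect size d = 0.48 is small by Cohen's convention (0.2/0.5/0.8).

Threshold: power ≥ 0.80 is conventionally adequate.
Power ≈ 0.60 → the study is underpowered (power < 0.80).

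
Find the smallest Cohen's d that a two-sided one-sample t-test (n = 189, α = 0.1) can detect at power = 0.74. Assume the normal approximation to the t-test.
d ≈ 0.17

Minimum detectable effect (one-sample t-test, normal approximation):
d = (z_{α/2} + z_β) / √n
d = (1.645 + 0.643) / √189
d = 2.288 / 13.748
d ≈ 0.17

By Cohen's convention (0.2 small / 0.5 medium / 0.8 large): very small effect.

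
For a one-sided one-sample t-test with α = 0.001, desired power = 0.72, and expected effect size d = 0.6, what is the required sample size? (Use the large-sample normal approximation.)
n = 38

Sample size formula (one-sample t-test, normal approximation):
n = ((z_α + z_β) / d)²

z_α = 3.090 (for α = 0.001, one-sided)
z_β = 0.583 (for power = 0.72)
d = 0.6

n = ((3.090 + 0.583) / 0.6)²
n = (6.122)²
n ≈ 37.48
Round up to the next whole number: n = 38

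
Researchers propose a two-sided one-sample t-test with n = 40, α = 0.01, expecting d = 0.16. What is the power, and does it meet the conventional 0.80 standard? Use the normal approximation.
Power ≈ 0.06; the study is underpowered (power < 0.80)

Power calculation (one-sample t-test, normal approximation):
z_β = d · √n - z_{α/2}
z_β = 0.16 · √40 - 2.576
z_β = 0.16 · 6.325 - 2.576
z_β = -1.564

Power = Φ(z_β) = Φ(-1.564) ≈ 0.059

Effect size d = 0.16 is very small by Cohen's convention (0.2/0.5/0.8).

Threshold: power ≥ 0.80 is conventionally adequate.
Power ≈ 0.06 → the study is underpowered (power < 0.80).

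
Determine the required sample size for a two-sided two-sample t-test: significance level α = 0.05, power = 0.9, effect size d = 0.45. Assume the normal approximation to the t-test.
n = 104 per group

Sample size formula (two-sample t-test, normal approximation):
n = 2 · ((z_{α/2} + z_β) / d)²

z_{α/2} = 1.960 (for α = 0.05, two-sided)
z_β = 1.282 (for power = 0.9)
d = 0.45

n = 2 · ((1.960 + 1.282) / 0.45)²
n = 2 · (7.204)²
n ≈ 103.80
Round up to the next whole number: n = 104 per group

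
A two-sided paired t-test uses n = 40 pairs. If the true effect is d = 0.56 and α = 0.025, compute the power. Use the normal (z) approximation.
Power ≈ 0.90

Power calculation (paired t-test, normal approximation):
z_β = d · √n - z_{α/2}
z_β = 0.56 · √40 - 2.241
z_β = 0.56 · 6.325 - 2.241
z_β = 1.300

Power = Φ(z_β) = Φ(1.300) ≈ 0.903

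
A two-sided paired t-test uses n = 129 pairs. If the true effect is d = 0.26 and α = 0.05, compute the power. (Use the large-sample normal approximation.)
Power ≈ 0.84

Power calculation (paired t-test, normal approximation):
z_β = d · √n - z_{α/2}
z_β = 0.26 · √129 - 1.960
z_β = 0.26 · 11.358 - 1.960
z_β = 0.993

Power = Φ(z_β) = Φ(0.993) ≈ 0.840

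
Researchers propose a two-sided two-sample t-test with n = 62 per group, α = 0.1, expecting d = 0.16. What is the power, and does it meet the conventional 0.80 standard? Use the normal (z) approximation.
Power ≈ 0.23; the study is underpowered (power < 0.80)

Power calculation (two-sample t-test, normal approximation):
z_β = d · √(n/2) - z_{α/2}
z_β = 0.16 · √(62/2) - 1.645
z_β = 0.16 · 5.568 - 1.645
z_β = -0.754

Power = Φ(z_β) = Φ(-0.754) ≈ 0.225

Effect size d = 0.16 is very small by Cohen's convention (0.2/0.5/0.8).

Threshold: power ≥ 0.80 is conventionally adequate.
Power ≈ 0.23 → the study is underpowered (power < 0.80).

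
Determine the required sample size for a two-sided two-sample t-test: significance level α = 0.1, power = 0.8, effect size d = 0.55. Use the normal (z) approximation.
n = 41 per group

Sample size formula (two-sample t-test, normal approximation):
n = 2 · ((z_{α/2} + z_β) / d)²

z_{α/2} = 1.645 (for α = 0.1, two-sided)
z_β = 0.842 (for power = 0.8)
d = 0.55

n = 2 · ((1.645 + 0.842) / 0.55)²
n = 2 · (4.522)²
n ≈ 40.90
Round up to the next whole number: n = 41 per group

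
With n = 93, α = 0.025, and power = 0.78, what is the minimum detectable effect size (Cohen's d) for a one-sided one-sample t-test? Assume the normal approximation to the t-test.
d ≈ 0.28

Minimum detectable effect (one-sample t-test, normal approximation):
d = (z_α + z_β) / √n
d = (1.960 + 0.772) / √93
d = 2.732 / 9.644
d ≈ 0.28

By Cohen's convention (0.2 small / 0.5 medium / 0.8 large): small effect.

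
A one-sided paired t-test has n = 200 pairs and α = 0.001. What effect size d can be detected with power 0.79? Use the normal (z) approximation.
d ≈ 0.28

Minimum detectable effect (paired t-test, normal approximation):
d = (z_α + z_β) / √n
d = (3.090 + 0.806) / √200
d = 3.897 / 14.142
d ≈ 0.28

By Cohen's convention (0.2 small / 0.5 medium / 0.8 large): small effect.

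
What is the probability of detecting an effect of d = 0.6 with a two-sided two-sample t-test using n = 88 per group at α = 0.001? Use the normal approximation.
Power ≈ 0.75

Power calculation (two-sample t-test, normal approximation):
z_β = d · √(n/2) - z_{α/2}
z_β = 0.6 · √(88/2) - 3.291
z_β = 0.6 · 6.633 - 3.291
z_β = 0.689

Power = Φ(z_β) = Φ(0.689) ≈ 0.755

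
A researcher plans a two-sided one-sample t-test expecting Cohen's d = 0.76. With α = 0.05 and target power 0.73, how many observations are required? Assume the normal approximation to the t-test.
n = 12

Sample size formula (one-sample t-test, normal approximation):
n = ((z_{α/2} + z_β) / d)²

z_{α/2} = 1.960 (for α = 0.05, two-sided)
z_β = 0.613 (for power = 0.73)
d = 0.76

n = ((1.960 + 0.613) / 0.76)²
n = (3.386)²
n ≈ 11.46
Round up to the next whole number: n = 12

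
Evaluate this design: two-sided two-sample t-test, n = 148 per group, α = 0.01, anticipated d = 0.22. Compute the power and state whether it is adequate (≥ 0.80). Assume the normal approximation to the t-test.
Power ≈ 0.25; the study is underpowered (power < 0.80)

Power calculation (two-sample t-test, normal approximation):
z_β = d · √(n/2) - z_{α/2}
z_β = 0.22 · √(148/2) - 2.576
z_β = 0.22 · 8.602 - 2.576
z_β = -0.683

Power = Φ(z_β) = Φ(-0.683) ≈ 0.247

Effect size d = 0.22 is small by Cohen's convention (0.2/0.5/0.8).

Threshold: power ≥ 0.80 is conventionally adequate.
Power ≈ 0.25 → the study is underpowered (power < 0.80).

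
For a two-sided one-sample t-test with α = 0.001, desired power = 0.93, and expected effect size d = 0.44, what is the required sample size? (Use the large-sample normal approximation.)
n = 118

Sample size formula (one-sample t-test, normal approximation):
n = ((z_{α/2} + z_β) / d)²

z_{α/2} = 3.291 (for α = 0.001, two-sided)
z_β = 1.476 (for power = 0.93)
d = 0.44

n = ((3.291 + 1.476) / 0.44)²
n = (10.834)²
n ≈ 117.38
Round up to the next whole number: n = 118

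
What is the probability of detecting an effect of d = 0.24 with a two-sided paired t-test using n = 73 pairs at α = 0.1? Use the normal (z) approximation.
Power ≈ 0.66

Power calculation (paired t-test, normal approximation):
z_β = d · √n - z_{α/2}
z_β = 0.24 · √73 - 1.645
z_β = 0.24 · 8.544 - 1.645
z_β = 0.406

Power = Φ(z_β) = Φ(0.406) ≈ 0.658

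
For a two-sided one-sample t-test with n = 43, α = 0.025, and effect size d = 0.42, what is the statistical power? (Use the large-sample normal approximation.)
Power ≈ 0.70

Power calculation (one-sample t-test, normal approximation):
z_β = d · √n - z_{α/2}
z_β = 0.42 · √43 - 2.241
z_β = 0.42 · 6.557 - 2.241
z_β = 0.513

Power = Φ(z_β) = Φ(0.513) ≈ 0.696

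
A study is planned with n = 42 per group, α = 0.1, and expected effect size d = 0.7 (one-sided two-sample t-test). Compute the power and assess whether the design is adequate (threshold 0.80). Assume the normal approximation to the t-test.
Power ≈ 0.97; the study is adequately powered (power ≥ 0.80)

Power calculation (two-sample t-test, normal approximation):
z_β = d · √(n/2) - z_α
z_β = 0.7 · √(42/2) - 1.282
z_β = 0.7 · 4.583 - 1.282
z_β = 1.926

Power = Φ(z_β) = Φ(1.926) ≈ 0.973

Effect size d = 0.7 is medium by Cohen's convention (0.2/0.5/0.8).

Threshold: power ≥ 0.80 is conventionally adequate.
Power ≈ 0.97 → the study is adequately powered (power ≥ 0.80).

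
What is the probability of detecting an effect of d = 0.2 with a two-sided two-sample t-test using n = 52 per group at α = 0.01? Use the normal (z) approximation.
Power ≈ 0.06

Power calculation (two-sample t-test, normal approximation):
z_β = d · √(n/2) - z_{α/2}
z_β = 0.2 · √(52/2) - 2.576
z_β = 0.2 · 5.099 - 2.576
z_β = -1.556

Power = Φ(z_β) = Φ(-1.556) ≈ 0.060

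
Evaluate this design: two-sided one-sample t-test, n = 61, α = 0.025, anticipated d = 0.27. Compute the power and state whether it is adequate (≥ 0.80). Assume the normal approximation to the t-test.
Power ≈ 0.45; the study is underpowered (power < 0.80)

Power calculation (one-sample t-test, normal approximation):
z_β = d · √n - z_{α/2}
z_β = 0.27 · √61 - 2.241
z_β = 0.27 · 7.810 - 2.241
z_β = -0.133

Power = Φ(z_β) = Φ(-0.133) ≈ 0.447

Effect size d = 0.27 is small by Cohen's convention (0.2/0.5/0.8).

Threshold: power ≥ 0.80 is conventionally adequate.
Power ≈ 0.45 → the study is underpowered (power < 0.80).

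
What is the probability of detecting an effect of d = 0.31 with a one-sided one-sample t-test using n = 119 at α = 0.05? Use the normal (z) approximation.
Power ≈ 0.96

Power calculation (one-sample t-test, normal approximation):
z_β = d · √n - z_α
z_β = 0.31 · √119 - 1.645
z_β = 0.31 · 10.909 - 1.645
z_β = 1.737

Power = Φ(z_β) = Φ(1.737) ≈ 0.959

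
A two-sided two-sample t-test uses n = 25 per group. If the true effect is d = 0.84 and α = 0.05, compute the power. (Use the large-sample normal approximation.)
Power ≈ 0.84

Power calculation (two-sample t-test, normal approximation):
z_β = d · √(n/2) - z_{α/2}
z_β = 0.84 · √(25/2) - 1.960
z_β = 0.84 · 3.536 - 1.960
z_β = 1.010

Power = Φ(z_β) = Φ(1.010) ≈ 0.844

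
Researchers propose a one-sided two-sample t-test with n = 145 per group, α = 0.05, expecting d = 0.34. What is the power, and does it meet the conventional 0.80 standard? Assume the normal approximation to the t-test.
Power ≈ 0.89; the study is adequately powered (power ≥ 0.80)

Power calculation (two-sample t-test, normal approximation):
z_β = d · √(n/2) - z_α
z_β = 0.34 · √(145/2) - 1.645
z_β = 0.34 · 8.515 - 1.645
z_β = 1.250

Power = Φ(z_β) = Φ(1.250) ≈ 0.894

Effect size d = 0.34 is small by Cohen's convention (0.2/0.5/0.8).

Threshold: power ≥ 0.80 is conventionally adequate.
Power ≈ 0.89 → the study is adequately powered (power ≥ 0.80).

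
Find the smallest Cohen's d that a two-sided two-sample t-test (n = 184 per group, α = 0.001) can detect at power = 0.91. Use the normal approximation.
d ≈ 0.48

Minimum detectable effect (two-sample t-test, normal approximation):
d = (z_{α/2} + z_β) / √(n/2)
d = (3.291 + 1.341) / √(184/2)
d = 4.631 / 9.592
d ≈ 0.48

By Cohen's convention (0.2 small / 0.5 medium / 0.8 large): small effect.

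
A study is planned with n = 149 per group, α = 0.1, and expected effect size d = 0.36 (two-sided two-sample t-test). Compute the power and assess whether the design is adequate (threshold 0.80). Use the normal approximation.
Power ≈ 0.93; the study is adequately powered (power ≥ 0.80)

Power calculation (two-sample t-test, normal approximation):
z_β = d · √(n/2) - z_{α/2}
z_β = 0.36 · √(149/2) - 1.645
z_β = 0.36 · 8.631 - 1.645
z_β = 1.462

Power = Φ(z_β) = Φ(1.462) ≈ 0.928

Effect size d = 0.36 is small by Cohen's convention (0.2/0.5/0.8).

Threshold: power ≥ 0.80 is conventionally adequate.
Power ≈ 0.93 → the study is adequately powered (power ≥ 0.80).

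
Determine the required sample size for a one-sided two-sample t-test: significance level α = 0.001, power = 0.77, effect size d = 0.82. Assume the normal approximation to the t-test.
n = 44 per group

Sample size formula (two-sample t-test, normal approximation):
n = 2 · ((z_α + z_β) / d)²

z_α = 3.090 (for α = 0.001, one-sided)
z_β = 0.739 (for power = 0.77)
d = 0.82

n = 2 · ((3.090 + 0.739) / 0.82)²
n = 2 · (4.670)²
n ≈ 43.62
Round up to the next whole number: n = 44 per group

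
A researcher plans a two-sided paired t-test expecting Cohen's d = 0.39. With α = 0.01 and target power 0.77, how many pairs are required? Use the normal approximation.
n = 73 pairs

Sample size formula (paired t-test, normal approximation):
n = ((z_{α/2} + z_β) / d)²

z_{α/2} = 2.576 (for α = 0.01, two-sided)
z_β = 0.739 (for power = 0.77)
d = 0.39

n = ((2.576 + 0.739) / 0.39)²
n = (8.500)²
n ≈ 72.25
Round up to the next whole number: n = 73 pairs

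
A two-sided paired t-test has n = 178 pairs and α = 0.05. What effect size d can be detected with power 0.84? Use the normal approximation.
d ≈ 0.22

Minimum detectable effect (paired t-test, normal approximation):
d = (z_{α/2} + z_β) / √n
d = (1.960 + 0.994) / √178
d = 2.954 / 13.342
d ≈ 0.22

By Cohen's convention (0.2 small / 0.5 medium / 0.8 large): small effect.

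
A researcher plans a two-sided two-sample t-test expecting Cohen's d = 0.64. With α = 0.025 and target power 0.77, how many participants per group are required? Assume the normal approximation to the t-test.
n = 44 per group

Sample size formula (two-sample t-test, normal approximation):
n = 2 · ((z_{α/2} + z_β) / d)²

z_{α/2} = 2.241 (for α = 0.025, two-sided)
z_β = 0.739 (for power = 0.77)
d = 0.64

n = 2 · ((2.241 + 0.739) / 0.64)²
n = 2 · (4.656)²
n ≈ 43.36
Round up to the next whole number: n = 44 per group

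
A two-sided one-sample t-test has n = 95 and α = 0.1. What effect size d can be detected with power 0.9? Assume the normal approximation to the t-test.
d ≈ 0.30

Minimum detectable effect (one-sample t-test, normal approximation):
d = (z_{α/2} + z_β) / √n
d = (1.645 + 1.282) / √95
d = 2.926 / 9.747
d ≈ 0.30

By Cohen's convention (0.2 small / 0.5 medium / 0.8 large): small effect.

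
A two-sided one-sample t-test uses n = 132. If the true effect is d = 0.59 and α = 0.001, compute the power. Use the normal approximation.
Power ≈ 1.00

Power calculation (one-sample t-test, normal approximation):
z_β = d · √n - z_{α/2}
z_β = 0.59 · √132 - 3.291
z_β = 0.59 · 11.489 - 3.291
z_β = 3.488

Power = Φ(z_β) = Φ(3.488) ≈ 1.000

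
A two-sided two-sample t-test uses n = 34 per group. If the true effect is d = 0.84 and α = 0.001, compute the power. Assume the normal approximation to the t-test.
Power ≈ 0.57

Power calculation (two-sample t-test, normal approximation):
z_β = d · √(n/2) - z_{α/2}
z_β = 0.84 · √(34/2) - 3.291
z_β = 0.84 · 4.123 - 3.291
z_β = 0.173

Power = Φ(z_β) = Φ(0.173) ≈ 0.569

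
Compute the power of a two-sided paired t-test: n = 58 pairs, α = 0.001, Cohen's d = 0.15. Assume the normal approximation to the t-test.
Power ≈ 0.02

Power calculation (paired t-test, normal approximation):
z_β = d · √n - z_{α/2}
z_β = 0.15 · √58 - 3.291
z_β = 0.15 · 7.616 - 3.291
z_β = -2.148

Power = Φ(z_β) = Φ(-2.148) ≈ 0.016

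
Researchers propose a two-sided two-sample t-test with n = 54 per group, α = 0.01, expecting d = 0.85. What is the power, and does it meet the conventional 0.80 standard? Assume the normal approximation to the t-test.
Power ≈ 0.97; the study is adequately powered (power ≥ 0.80)

Power calculation (two-sample t-test, normal approximation):
z_β = d · √(n/2) - z_{α/2}
z_β = 0.85 · √(54/2) - 2.576
z_β = 0.85 · 5.196 - 2.576
z_β = 1.841

Power = Φ(z_β) = Φ(1.841) ≈ 0.967

Effect size d = 0.85 is large by Cohen's convention (0.2/0.5/0.8).

Threshold: power ≥ 0.80 is conventionally adequate.
Power ≈ 0.97 → the study is adequately powered (power ≥ 0.80).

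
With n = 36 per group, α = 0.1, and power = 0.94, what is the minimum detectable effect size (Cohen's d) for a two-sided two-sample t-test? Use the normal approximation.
d ≈ 0.75

Minimum detectable effect (two-sample t-test, normal approximation):
d = (z_{α/2} + z_β) / √(n/2)
d = (1.645 + 1.555) / √(36/2)
d = 3.200 / 4.243
d ≈ 0.75

By Cohen's convention (0.2 small / 0.5 medium / 0.8 large): medium effect.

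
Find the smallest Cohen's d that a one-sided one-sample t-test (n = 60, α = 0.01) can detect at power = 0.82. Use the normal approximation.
d ≈ 0.42

Minimum detectable effect (one-sample t-test, normal approximation):
d = (z_α + z_β) / √n
d = (2.326 + 0.915) / √60
d = 3.242 / 7.746
d ≈ 0.42

By Cohen's convention (0.2 small / 0.5 medium / 0.8 large): small effect.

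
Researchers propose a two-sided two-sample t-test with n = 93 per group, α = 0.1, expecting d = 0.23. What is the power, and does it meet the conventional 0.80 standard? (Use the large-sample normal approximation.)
Power ≈ 0.47; the study is underpowered (power < 0.80)

Power calculation (two-sample t-test, normal approximation):
z_β = d · √(n/2) - z_{α/2}
z_β = 0.23 · √(93/2) - 1.645
z_β = 0.23 · 6.819 - 1.645
z_β = -0.076

Power = Φ(z_β) = Φ(-0.076) ≈ 0.470

Effect size d = 0.23 is small by Cohen's convention (0.2/0.5/0.8).

Threshold: power ≥ 0.80 is conventionally adequate.
Power ≈ 0.47 → the study is underpowered (power < 0.80).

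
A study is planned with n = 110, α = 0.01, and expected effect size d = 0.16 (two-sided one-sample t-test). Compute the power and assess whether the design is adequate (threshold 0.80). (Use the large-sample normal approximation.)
Power ≈ 0.18; the study is underpowered (power < 0.80)

Power calculation (one-sample t-test, normal approximation):
z_β = d · √n - z_{α/2}
z_β = 0.16 · √110 - 2.576
z_β = 0.16 · 10.488 - 2.576
z_β = -0.898

Power = Φ(z_β) = Φ(-0.898) ≈ 0.185

Effect size d = 0.16 is very small by Cohen's convention (0.2/0.5/0.8).

Threshold: power ≥ 0.80 is conventionally adequate.
Power ≈ 0.18 → the study is underpowered (power < 0.80).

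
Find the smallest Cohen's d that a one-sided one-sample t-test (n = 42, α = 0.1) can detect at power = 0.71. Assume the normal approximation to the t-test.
d ≈ 0.28

Minimum detectable effect (one-sample t-test, normal approximation):
d = (z_α + z_β) / √n
d = (1.282 + 0.553) / √42
d = 1.835 / 6.481
d ≈ 0.28

By Cohen's convention (0.2 small / 0.5 medium / 0.8 large): small effect.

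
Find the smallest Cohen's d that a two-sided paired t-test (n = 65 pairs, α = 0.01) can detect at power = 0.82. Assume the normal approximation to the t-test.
d ≈ 0.43

Minimum detectable effect (paired t-test, normal approximation):
d = (z_{α/2} + z_β) / √n
d = (2.576 + 0.915) / √65
d = 3.491 / 8.062
d ≈ 0.43

By Cohen's convention (0.2 small / 0.5 medium / 0.8 large): small effect.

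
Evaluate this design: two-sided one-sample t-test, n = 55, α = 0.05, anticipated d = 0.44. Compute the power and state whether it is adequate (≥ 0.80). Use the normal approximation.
Power ≈ 0.90; the study is adequately powered (power ≥ 0.80)

Power calculation (one-sample t-test, normal approximation):
z_β = d · √n - z_{α/2}
z_β = 0.44 · √55 - 1.960
z_β = 0.44 · 7.416 - 1.960
z_β = 1.303

Power = Φ(z_β) = Φ(1.303) ≈ 0.904

Effect size d = 0.44 is small by Cohen's convention (0.2/0.5/0.8).

Threshold: power ≥ 0.80 is conventionally adequate.
Power ≈ 0.90 → the study is adequately powered (power ≥ 0.80).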